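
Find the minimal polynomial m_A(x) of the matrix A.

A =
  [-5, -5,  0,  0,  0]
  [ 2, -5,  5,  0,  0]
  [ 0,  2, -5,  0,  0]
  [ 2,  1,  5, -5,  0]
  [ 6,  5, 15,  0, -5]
x^3 + 15*x^2 + 75*x + 125

The characteristic polynomial is χ_A(x) = (x + 5)^5, so the eigenvalues are known. The minimal polynomial is
  m_A(x) = Π_λ (x − λ)^{k_λ}
where k_λ is the size of the *largest* Jordan block for λ (equivalently, the smallest k with (A − λI)^k v = 0 for every generalised eigenvector v of λ).

  λ = -5: largest Jordan block has size 3, contributing (x + 5)^3

So m_A(x) = (x + 5)^3 = x^3 + 15*x^2 + 75*x + 125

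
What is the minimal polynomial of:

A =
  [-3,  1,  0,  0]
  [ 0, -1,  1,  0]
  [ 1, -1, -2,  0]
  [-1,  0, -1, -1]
x^4 + 7*x^3 + 18*x^2 + 20*x + 8

The characteristic polynomial is χ_A(x) = (x + 1)*(x + 2)^3, so the eigenvalues are known. The minimal polynomial is
  m_A(x) = Π_λ (x − λ)^{k_λ}
where k_λ is the size of the *largest* Jordan block for λ (equivalently, the smallest k with (A − λI)^k v = 0 for every generalised eigenvector v of λ).

  λ = -2: largest Jordan block has size 3, contributing (x + 2)^3
  λ = -1: largest Jordan block has size 1, contributing (x + 1)

So m_A(x) = (x + 1)*(x + 2)^3 = x^4 + 7*x^3 + 18*x^2 + 20*x + 8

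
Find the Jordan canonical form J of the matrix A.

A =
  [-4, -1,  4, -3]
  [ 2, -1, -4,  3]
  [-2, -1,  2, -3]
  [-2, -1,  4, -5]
J_2(-2) ⊕ J_1(-2) ⊕ J_1(-2)

The characteristic polynomial is
  det(x·I − A) = x^4 + 8*x^3 + 24*x^2 + 32*x + 16 = (x + 2)^4

Eigenvalues and multiplicities (the geometric multiplicity of λ is n − rank(A − λI), which equals the number of Jordan blocks for λ):
  λ = -2: algebraic multiplicity = 4, geometric multiplicity = 3

Determining the block sizes for each eigenvalue:
  λ = -2: 3 blocks summing to 4 forces exactly one block of size 2 and the rest size 1 → block sizes [2, 1, 1]

Assembling the blocks gives a Jordan form
J =
  [-2,  1,  0,  0]
  [ 0, -2,  0,  0]
  [ 0,  0, -2,  0]
  [ 0,  0,  0, -2]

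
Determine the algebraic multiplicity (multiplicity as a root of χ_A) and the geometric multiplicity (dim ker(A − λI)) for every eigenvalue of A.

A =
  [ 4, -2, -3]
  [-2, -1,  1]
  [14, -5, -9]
λ = -2: alg = 3, geom = 1

Step 1 — factor the characteristic polynomial to read off the algebraic multiplicities:
  χ_A(x) = (x + 2)^3

Step 2 — compute geometric multiplicities via the rank-nullity identity g(λ) = n − rank(A − λI):
  rank(A − (-2)·I) = 2, so dim ker(A − (-2)·I) = n − 2 = 1

Summary:
  λ = -2: algebraic multiplicity = 3, geometric multiplicity = 1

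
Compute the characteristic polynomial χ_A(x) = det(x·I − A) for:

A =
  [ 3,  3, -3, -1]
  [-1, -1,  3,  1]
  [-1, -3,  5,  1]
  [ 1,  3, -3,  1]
x^4 - 8*x^3 + 24*x^2 - 32*x + 16

Expanding det(x·I − A) (e.g. by cofactor expansion or by noting that A is similar to its Jordan form J, which has the same characteristic polynomial as A) gives
  χ_A(x) = x^4 - 8*x^3 + 24*x^2 - 32*x + 16
which factors as (x - 2)^4. The eigenvalues (with algebraic multiplicities) are λ = 2 with multiplicity 4.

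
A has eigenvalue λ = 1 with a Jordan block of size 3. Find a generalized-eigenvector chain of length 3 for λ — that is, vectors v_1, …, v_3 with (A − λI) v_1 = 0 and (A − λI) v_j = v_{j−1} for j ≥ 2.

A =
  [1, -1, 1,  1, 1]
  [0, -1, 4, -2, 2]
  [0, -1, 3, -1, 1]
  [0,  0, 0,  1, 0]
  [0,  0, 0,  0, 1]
A Jordan chain for λ = 1 of length 3:
v_1 = (1, 0, 0, 0, 0)ᵀ
v_2 = (-1, -2, -1, 0, 0)ᵀ
v_3 = (0, 1, 0, 0, 0)ᵀ

Let N = A − (1)·I. We want v_3 with N^3 v_3 = 0 but N^2 v_3 ≠ 0; then v_{j-1} := N · v_j for j = 3, …, 2.

Pick v_3 = (0, 1, 0, 0, 0)ᵀ.
Then v_2 = N · v_3 = (-1, -2, -1, 0, 0)ᵀ.
Then v_1 = N · v_2 = (1, 0, 0, 0, 0)ᵀ.

Sanity check: (A − (1)·I) v_1 = (0, 0, 0, 0, 0)ᵀ = 0. ✓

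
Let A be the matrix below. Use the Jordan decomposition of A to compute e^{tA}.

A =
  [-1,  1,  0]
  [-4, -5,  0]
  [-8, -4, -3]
e^{tA} =
  [2*t*exp(-3*t) + exp(-3*t), t*exp(-3*t), 0]
  [-4*t*exp(-3*t), -2*t*exp(-3*t) + exp(-3*t), 0]
  [-8*t*exp(-3*t), -4*t*exp(-3*t), exp(-3*t)]

Strategy: write A = P · J · P⁻¹ where J is a Jordan canonical form, so e^{tA} = P · e^{tJ} · P⁻¹, and e^{tJ} can be computed block-by-block.

A has Jordan form
J =
  [-3,  1,  0]
  [ 0, -3,  0]
  [ 0,  0, -3]
(up to reordering of blocks).

Per-block formulas:
  For a 1×1 block at λ = -3: exp(t · [-3]) = [e^(-3t)].
  For a 2×2 Jordan block J_2(-3): exp(t · J_2(-3)) = e^(-3t)·(I + t·N), where N is the 2×2 nilpotent shift.

After assembling e^{tJ} and conjugating by P, we get:

e^{tA} =
  [2*t*exp(-3*t) + exp(-3*t), t*exp(-3*t), 0]
  [-4*t*exp(-3*t), -2*t*exp(-3*t) + exp(-3*t), 0]
  [-8*t*exp(-3*t), -4*t*exp(-3*t), exp(-3*t)]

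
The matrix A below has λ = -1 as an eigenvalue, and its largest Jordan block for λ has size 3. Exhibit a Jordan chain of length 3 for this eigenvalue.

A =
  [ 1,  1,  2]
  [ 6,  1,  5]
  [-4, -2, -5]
A Jordan chain for λ = -1 of length 3:
v_1 = (2, 4, -4)ᵀ
v_2 = (2, 6, -4)ᵀ
v_3 = (1, 0, 0)ᵀ

Let N = A − (-1)·I. We want v_3 with N^3 v_3 = 0 but N^2 v_3 ≠ 0; then v_{j-1} := N · v_j for j = 3, …, 2.

Pick v_3 = (1, 0, 0)ᵀ.
Then v_2 = N · v_3 = (2, 6, -4)ᵀ.
Then v_1 = N · v_2 = (2, 4, -4)ᵀ.

Sanity check: (A − (-1)·I) v_1 = (0, 0, 0)ᵀ = 0. ✓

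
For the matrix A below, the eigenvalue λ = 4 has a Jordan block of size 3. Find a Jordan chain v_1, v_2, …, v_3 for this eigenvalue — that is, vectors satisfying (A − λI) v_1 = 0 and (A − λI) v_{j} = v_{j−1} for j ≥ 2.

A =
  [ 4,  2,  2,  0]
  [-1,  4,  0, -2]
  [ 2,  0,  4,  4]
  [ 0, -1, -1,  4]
A Jordan chain for λ = 4 of length 3:
v_1 = (2, 0, 0, -1)ᵀ
v_2 = (0, -1, 2, 0)ᵀ
v_3 = (1, 0, 0, 0)ᵀ

Let N = A − (4)·I. We want v_3 with N^3 v_3 = 0 but N^2 v_3 ≠ 0; then v_{j-1} := N · v_j for j = 3, …, 2.

Pick v_3 = (1, 0, 0, 0)ᵀ.
Then v_2 = N · v_3 = (0, -1, 2, 0)ᵀ.
Then v_1 = N · v_2 = (2, 0, 0, -1)ᵀ.

Sanity check: (A − (4)·I) v_1 = (0, 0, 0, 0)ᵀ = 0. ✓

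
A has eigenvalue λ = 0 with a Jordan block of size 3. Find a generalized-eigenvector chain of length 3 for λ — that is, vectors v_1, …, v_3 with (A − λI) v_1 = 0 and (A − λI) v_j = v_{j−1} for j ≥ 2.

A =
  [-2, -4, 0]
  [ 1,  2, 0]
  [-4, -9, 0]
A Jordan chain for λ = 0 of length 3:
v_1 = (0, 0, -1)ᵀ
v_2 = (-2, 1, -4)ᵀ
v_3 = (1, 0, 0)ᵀ

Let N = A − (0)·I. We want v_3 with N^3 v_3 = 0 but N^2 v_3 ≠ 0; then v_{j-1} := N · v_j for j = 3, …, 2.

Pick v_3 = (1, 0, 0)ᵀ.
Then v_2 = N · v_3 = (-2, 1, -4)ᵀ.
Then v_1 = N · v_2 = (0, 0, -1)ᵀ.

Sanity check: (A − (0)·I) v_1 = (0, 0, 0)ᵀ = 0. ✓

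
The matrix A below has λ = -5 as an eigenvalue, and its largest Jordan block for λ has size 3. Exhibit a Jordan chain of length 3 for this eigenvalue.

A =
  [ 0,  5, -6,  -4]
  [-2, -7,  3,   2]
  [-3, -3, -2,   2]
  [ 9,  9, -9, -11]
A Jordan chain for λ = -5 of length 3:
v_1 = (-3, 3, 0, 0)ᵀ
v_2 = (5, -2, -3, 9)ᵀ
v_3 = (1, 0, 0, 0)ᵀ

Let N = A − (-5)·I. We want v_3 with N^3 v_3 = 0 but N^2 v_3 ≠ 0; then v_{j-1} := N · v_j for j = 3, …, 2.

Pick v_3 = (1, 0, 0, 0)ᵀ.
Then v_2 = N · v_3 = (5, -2, -3, 9)ᵀ.
Then v_1 = N · v_2 = (-3, 3, 0, 0)ᵀ.

Sanity check: (A − (-5)·I) v_1 = (0, 0, 0, 0)ᵀ = 0. ✓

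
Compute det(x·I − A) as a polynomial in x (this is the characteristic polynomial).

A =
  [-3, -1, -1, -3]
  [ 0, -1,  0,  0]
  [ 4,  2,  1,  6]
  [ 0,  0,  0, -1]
x^4 + 4*x^3 + 6*x^2 + 4*x + 1

Expanding det(x·I − A) (e.g. by cofactor expansion or by noting that A is similar to its Jordan form J, which has the same characteristic polynomial as A) gives
  χ_A(x) = x^4 + 4*x^3 + 6*x^2 + 4*x + 1
which factors as (x + 1)^4. The eigenvalues (with algebraic multiplicities) are λ = -1 with multiplicity 4.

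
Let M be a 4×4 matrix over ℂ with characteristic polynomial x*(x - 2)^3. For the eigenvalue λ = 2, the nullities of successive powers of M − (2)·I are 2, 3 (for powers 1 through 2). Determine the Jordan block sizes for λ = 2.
Block sizes for λ = 2: [2, 1]

From the dimensions of kernels of powers, the number of Jordan blocks of size at least j is d_j − d_{j−1} where d_j = dim ker(N^j) (with d_0 = 0). Computing the differences gives [2, 1].
The number of blocks of size exactly k is (#blocks of size ≥ k) − (#blocks of size ≥ k + 1), so the partition is: 1 block(s) of size 1, 1 block(s) of size 2.
In nonincreasing order the block sizes are [2, 1].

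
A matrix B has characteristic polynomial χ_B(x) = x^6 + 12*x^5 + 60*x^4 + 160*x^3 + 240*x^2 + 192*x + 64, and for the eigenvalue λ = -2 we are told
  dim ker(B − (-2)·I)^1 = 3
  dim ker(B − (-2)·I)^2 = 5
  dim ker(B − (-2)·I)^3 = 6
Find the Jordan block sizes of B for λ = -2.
Block sizes for λ = -2: [3, 2, 1]

From the dimensions of kernels of powers, the number of Jordan blocks of size at least j is d_j − d_{j−1} where d_j = dim ker(N^j) (with d_0 = 0). Computing the differences gives [3, 2, 1].
The number of blocks of size exactly k is (#blocks of size ≥ k) − (#blocks of size ≥ k + 1), so the partition is: 1 block(s) of size 1, 1 block(s) of size 2, 1 block(s) of size 3.
In nonincreasing order the block sizes are [3, 2, 1].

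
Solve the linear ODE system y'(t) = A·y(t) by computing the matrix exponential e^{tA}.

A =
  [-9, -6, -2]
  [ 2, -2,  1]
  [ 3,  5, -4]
e^{tA} =
  [-t^2*exp(-5*t) - 4*t*exp(-5*t) + exp(-5*t), -2*t^2*exp(-5*t) - 6*t*exp(-5*t), -2*t*exp(-5*t)]
  [t^2*exp(-5*t)/2 + 2*t*exp(-5*t), t^2*exp(-5*t) + 3*t*exp(-5*t) + exp(-5*t), t*exp(-5*t)]
  [t^2*exp(-5*t)/2 + 3*t*exp(-5*t), t^2*exp(-5*t) + 5*t*exp(-5*t), t*exp(-5*t) + exp(-5*t)]

Strategy: write A = P · J · P⁻¹ where J is a Jordan canonical form, so e^{tA} = P · e^{tJ} · P⁻¹, and e^{tJ} can be computed block-by-block.

A has Jordan form
J =
  [-5,  1,  0]
  [ 0, -5,  1]
  [ 0,  0, -5]
(up to reordering of blocks).

Per-block formulas:
  For a 3×3 Jordan block J_3(-5): exp(t · J_3(-5)) = e^(-5t)·(I + t·N + (t^2/2)·N^2), where N is the 3×3 nilpotent shift.

After assembling e^{tJ} and conjugating by P, we get:

e^{tA} =
  [-t^2*exp(-5*t) - 4*t*exp(-5*t) + exp(-5*t), -2*t^2*exp(-5*t) - 6*t*exp(-5*t), -2*t*exp(-5*t)]
  [t^2*exp(-5*t)/2 + 2*t*exp(-5*t), t^2*exp(-5*t) + 3*t*exp(-5*t) + exp(-5*t), t*exp(-5*t)]
  [t^2*exp(-5*t)/2 + 3*t*exp(-5*t), t^2*exp(-5*t) + 5*t*exp(-5*t), t*exp(-5*t) + exp(-5*t)]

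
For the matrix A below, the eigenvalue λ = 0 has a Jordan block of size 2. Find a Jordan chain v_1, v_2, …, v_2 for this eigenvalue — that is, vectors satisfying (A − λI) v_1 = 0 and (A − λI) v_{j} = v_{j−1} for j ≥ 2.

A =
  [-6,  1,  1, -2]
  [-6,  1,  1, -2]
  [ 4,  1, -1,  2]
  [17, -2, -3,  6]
A Jordan chain for λ = 0 of length 2:
v_1 = (-6, -6, 4, 17)ᵀ
v_2 = (1, 0, 0, 0)ᵀ

Let N = A − (0)·I. We want v_2 with N^2 v_2 = 0 but N^1 v_2 ≠ 0; then v_{j-1} := N · v_j for j = 2, …, 2.

Pick v_2 = (1, 0, 0, 0)ᵀ.
Then v_1 = N · v_2 = (-6, -6, 4, 17)ᵀ.

Sanity check: (A − (0)·I) v_1 = (0, 0, 0, 0)ᵀ = 0. ✓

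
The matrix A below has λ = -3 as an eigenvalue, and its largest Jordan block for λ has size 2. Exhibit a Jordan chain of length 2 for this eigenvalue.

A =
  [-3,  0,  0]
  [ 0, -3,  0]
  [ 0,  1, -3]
A Jordan chain for λ = -3 of length 2:
v_1 = (0, 0, 1)ᵀ
v_2 = (0, 1, 0)ᵀ

Let N = A − (-3)·I. We want v_2 with N^2 v_2 = 0 but N^1 v_2 ≠ 0; then v_{j-1} := N · v_j for j = 2, …, 2.

Pick v_2 = (0, 1, 0)ᵀ.
Then v_1 = N · v_2 = (0, 0, 1)ᵀ.

Sanity check: (A − (-3)·I) v_1 = (0, 0, 0)ᵀ = 0. ✓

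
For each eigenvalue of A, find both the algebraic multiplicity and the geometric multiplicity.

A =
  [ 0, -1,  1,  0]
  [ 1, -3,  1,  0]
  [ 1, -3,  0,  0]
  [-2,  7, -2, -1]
λ = -1: alg = 4, geom = 2

Step 1 — factor the characteristic polynomial to read off the algebraic multiplicities:
  χ_A(x) = (x + 1)^4

Step 2 — compute geometric multiplicities via the rank-nullity identity g(λ) = n − rank(A − λI):
  rank(A − (-1)·I) = 2, so dim ker(A − (-1)·I) = n − 2 = 2

Summary:
  λ = -1: algebraic multiplicity = 4, geometric multiplicity = 2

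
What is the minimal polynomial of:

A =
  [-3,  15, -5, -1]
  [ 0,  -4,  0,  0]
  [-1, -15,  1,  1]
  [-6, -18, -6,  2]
x^3 - 12*x + 16

The characteristic polynomial is χ_A(x) = (x - 2)^2*(x + 4)^2, so the eigenvalues are known. The minimal polynomial is
  m_A(x) = Π_λ (x − λ)^{k_λ}
where k_λ is the size of the *largest* Jordan block for λ (equivalently, the smallest k with (A − λI)^k v = 0 for every generalised eigenvector v of λ).

  λ = -4: largest Jordan block has size 1, contributing (x + 4)
  λ = 2: largest Jordan block has size 2, contributing (x − 2)^2

So m_A(x) = (x - 2)^2*(x + 4) = x^3 - 12*x + 16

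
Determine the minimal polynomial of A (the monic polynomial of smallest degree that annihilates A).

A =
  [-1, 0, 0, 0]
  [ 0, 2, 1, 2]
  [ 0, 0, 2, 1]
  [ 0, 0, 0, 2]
x^4 - 5*x^3 + 6*x^2 + 4*x - 8

The characteristic polynomial is χ_A(x) = (x - 2)^3*(x + 1), so the eigenvalues are known. The minimal polynomial is
  m_A(x) = Π_λ (x − λ)^{k_λ}
where k_λ is the size of the *largest* Jordan block for λ (equivalently, the smallest k with (A − λI)^k v = 0 for every generalised eigenvector v of λ).

  λ = -1: largest Jordan block has size 1, contributing (x + 1)
  λ = 2: largest Jordan block has size 3, contributing (x − 2)^3

So m_A(x) = (x - 2)^3*(x + 1) = x^4 - 5*x^3 + 6*x^2 + 4*x - 8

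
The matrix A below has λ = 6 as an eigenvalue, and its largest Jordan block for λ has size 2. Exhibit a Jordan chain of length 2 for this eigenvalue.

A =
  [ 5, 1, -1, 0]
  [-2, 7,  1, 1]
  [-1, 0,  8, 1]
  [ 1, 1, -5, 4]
A Jordan chain for λ = 6 of length 2:
v_1 = (-1, -2, -1, 1)ᵀ
v_2 = (1, 0, 0, 0)ᵀ

Let N = A − (6)·I. We want v_2 with N^2 v_2 = 0 but N^1 v_2 ≠ 0; then v_{j-1} := N · v_j for j = 2, …, 2.

Pick v_2 = (1, 0, 0, 0)ᵀ.
Then v_1 = N · v_2 = (-1, -2, -1, 1)ᵀ.

Sanity check: (A − (6)·I) v_1 = (0, 0, 0, 0)ᵀ = 0. ✓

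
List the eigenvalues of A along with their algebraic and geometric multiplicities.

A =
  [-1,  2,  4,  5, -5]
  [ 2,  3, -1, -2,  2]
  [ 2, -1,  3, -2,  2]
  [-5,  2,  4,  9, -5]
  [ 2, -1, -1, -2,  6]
λ = 4: alg = 5, geom = 3

Step 1 — factor the characteristic polynomial to read off the algebraic multiplicities:
  χ_A(x) = (x - 4)^5

Step 2 — compute geometric multiplicities via the rank-nullity identity g(λ) = n − rank(A − λI):
  rank(A − (4)·I) = 2, so dim ker(A − (4)·I) = n − 2 = 3

Summary:
  λ = 4: algebraic multiplicity = 5, geometric multiplicity = 3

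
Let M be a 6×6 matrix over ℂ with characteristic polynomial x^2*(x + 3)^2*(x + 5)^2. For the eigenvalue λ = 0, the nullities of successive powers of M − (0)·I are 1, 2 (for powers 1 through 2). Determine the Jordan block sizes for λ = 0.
Block sizes for λ = 0: [2]

From the dimensions of kernels of powers, the number of Jordan blocks of size at least j is d_j − d_{j−1} where d_j = dim ker(N^j) (with d_0 = 0). Computing the differences gives [1, 1].
The number of blocks of size exactly k is (#blocks of size ≥ k) − (#blocks of size ≥ k + 1), so the partition is: 1 block(s) of size 2.
In nonincreasing order the block sizes are [2].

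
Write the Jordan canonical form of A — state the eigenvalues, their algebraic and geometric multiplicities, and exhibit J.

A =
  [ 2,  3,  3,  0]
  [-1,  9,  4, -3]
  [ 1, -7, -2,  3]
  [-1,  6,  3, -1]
J_2(2) ⊕ J_2(2)

The characteristic polynomial is
  det(x·I − A) = x^4 - 8*x^3 + 24*x^2 - 32*x + 16 = (x - 2)^4

Eigenvalues and multiplicities (the geometric multiplicity of λ is n − rank(A − λI), which equals the number of Jordan blocks for λ):
  λ = 2: algebraic multiplicity = 4, geometric multiplicity = 2

Determining the block sizes for each eigenvalue:
  λ = 2: with am = 4 and gm = 2, the partition is not yet determined (e.g. several partitions of 4 into 2 parts exist). Let N = A − (2)·I. Computing rank(N^1) = 2, rank(N^2) = 0; the number of blocks of size ≥ j is rank(N^{j−1}) − rank(N^j), giving [2, 2]. So we have 2 block(s) of size 2 → block sizes [2, 2]

Assembling the blocks gives a Jordan form
J =
  [2, 1, 0, 0]
  [0, 2, 0, 0]
  [0, 0, 2, 1]
  [0, 0, 0, 2]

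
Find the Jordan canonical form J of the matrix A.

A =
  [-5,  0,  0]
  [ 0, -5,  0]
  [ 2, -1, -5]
J_2(-5) ⊕ J_1(-5)

The characteristic polynomial is
  det(x·I − A) = x^3 + 15*x^2 + 75*x + 125 = (x + 5)^3

Eigenvalues and multiplicities (the geometric multiplicity of λ is n − rank(A − λI), which equals the number of Jordan blocks for λ):
  λ = -5: algebraic multiplicity = 3, geometric multiplicity = 2

Determining the block sizes for each eigenvalue:
  λ = -5: 2 blocks summing to 3 forces exactly one block of size 2 and the rest size 1 → block sizes [2, 1]

Assembling the blocks gives a Jordan form
J =
  [-5,  1,  0]
  [ 0, -5,  0]
  [ 0,  0, -5]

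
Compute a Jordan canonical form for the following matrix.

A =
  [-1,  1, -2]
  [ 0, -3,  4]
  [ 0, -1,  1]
J_2(-1) ⊕ J_1(-1)

The characteristic polynomial is
  det(x·I − A) = x^3 + 3*x^2 + 3*x + 1 = (x + 1)^3

Eigenvalues and multiplicities (the geometric multiplicity of λ is n − rank(A − λI), which equals the number of Jordan blocks for λ):
  λ = -1: algebraic multiplicity = 3, geometric multiplicity = 2

Determining the block sizes for each eigenvalue:
  λ = -1: 2 blocks summing to 3 forces exactly one block of size 2 and the rest size 1 → block sizes [2, 1]

Assembling the blocks gives a Jordan form
J =
  [-1,  1,  0]
  [ 0, -1,  0]
  [ 0,  0, -1]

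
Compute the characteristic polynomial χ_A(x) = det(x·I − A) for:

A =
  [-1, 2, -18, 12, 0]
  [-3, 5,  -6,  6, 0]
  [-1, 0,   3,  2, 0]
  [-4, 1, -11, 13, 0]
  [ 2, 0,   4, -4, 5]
x^5 - 25*x^4 + 250*x^3 - 1250*x^2 + 3125*x - 3125

Expanding det(x·I − A) (e.g. by cofactor expansion or by noting that A is similar to its Jordan form J, which has the same characteristic polynomial as A) gives
  χ_A(x) = x^5 - 25*x^4 + 250*x^3 - 1250*x^2 + 3125*x - 3125
which factors as (x - 5)^5. The eigenvalues (with algebraic multiplicities) are λ = 5 with multiplicity 5.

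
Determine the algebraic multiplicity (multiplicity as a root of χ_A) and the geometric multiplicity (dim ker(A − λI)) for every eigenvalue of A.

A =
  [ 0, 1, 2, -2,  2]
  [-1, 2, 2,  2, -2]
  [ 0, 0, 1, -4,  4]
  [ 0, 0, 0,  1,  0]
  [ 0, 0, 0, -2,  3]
λ = 1: alg = 4, geom = 3; λ = 3: alg = 1, geom = 1

Step 1 — factor the characteristic polynomial to read off the algebraic multiplicities:
  χ_A(x) = (x - 3)*(x - 1)^4

Step 2 — compute geometric multiplicities via the rank-nullity identity g(λ) = n − rank(A − λI):
  rank(A − (1)·I) = 2, so dim ker(A − (1)·I) = n − 2 = 3
  rank(A − (3)·I) = 4, so dim ker(A − (3)·I) = n − 4 = 1

Summary:
  λ = 1: algebraic multiplicity = 4, geometric multiplicity = 3
  λ = 3: algebraic multiplicity = 1, geometric multiplicity = 1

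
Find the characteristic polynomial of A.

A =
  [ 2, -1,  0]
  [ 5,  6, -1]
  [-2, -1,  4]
x^3 - 12*x^2 + 48*x - 64

Expanding det(x·I − A) (e.g. by cofactor expansion or by noting that A is similar to its Jordan form J, which has the same characteristic polynomial as A) gives
  χ_A(x) = x^3 - 12*x^2 + 48*x - 64
which factors as (x - 4)^3. The eigenvalues (with algebraic multiplicities) are λ = 4 with multiplicity 3.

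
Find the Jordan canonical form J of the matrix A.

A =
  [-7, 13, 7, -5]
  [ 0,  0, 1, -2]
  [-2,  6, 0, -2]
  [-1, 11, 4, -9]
J_2(-4) ⊕ J_2(-4)

The characteristic polynomial is
  det(x·I − A) = x^4 + 16*x^3 + 96*x^2 + 256*x + 256 = (x + 4)^4

Eigenvalues and multiplicities (the geometric multiplicity of λ is n − rank(A − λI), which equals the number of Jordan blocks for λ):
  λ = -4: algebraic multiplicity = 4, geometric multiplicity = 2

Determining the block sizes for each eigenvalue:
  λ = -4: with am = 4 and gm = 2, the partition is not yet determined (e.g. several partitions of 4 into 2 parts exist). Let N = A − (-4)·I. Computing rank(N^1) = 2, rank(N^2) = 0; the number of blocks of size ≥ j is rank(N^{j−1}) − rank(N^j), giving [2, 2]. So we have 2 block(s) of size 2 → block sizes [2, 2]

Assembling the blocks gives a Jordan form
J =
  [-4,  1,  0,  0]
  [ 0, -4,  0,  0]
  [ 0,  0, -4,  1]
  [ 0,  0,  0, -4]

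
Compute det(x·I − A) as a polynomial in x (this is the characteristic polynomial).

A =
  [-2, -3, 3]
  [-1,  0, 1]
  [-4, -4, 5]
x^3 - 3*x^2 + 3*x - 1

Expanding det(x·I − A) (e.g. by cofactor expansion or by noting that A is similar to its Jordan form J, which has the same characteristic polynomial as A) gives
  χ_A(x) = x^3 - 3*x^2 + 3*x - 1
which factors as (x - 1)^3. The eigenvalues (with algebraic multiplicities) are λ = 1 with multiplicity 3.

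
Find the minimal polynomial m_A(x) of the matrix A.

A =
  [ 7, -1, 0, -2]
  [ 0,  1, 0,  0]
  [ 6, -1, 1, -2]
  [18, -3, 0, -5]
x^2 - 2*x + 1

The characteristic polynomial is χ_A(x) = (x - 1)^4, so the eigenvalues are known. The minimal polynomial is
  m_A(x) = Π_λ (x − λ)^{k_λ}
where k_λ is the size of the *largest* Jordan block for λ (equivalently, the smallest k with (A − λI)^k v = 0 for every generalised eigenvector v of λ).

  λ = 1: largest Jordan block has size 2, contributing (x − 1)^2

So m_A(x) = (x - 1)^2 = x^2 - 2*x + 1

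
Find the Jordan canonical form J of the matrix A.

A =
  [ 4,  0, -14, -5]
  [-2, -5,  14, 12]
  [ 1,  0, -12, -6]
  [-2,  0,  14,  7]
J_1(-5) ⊕ J_1(-5) ⊕ J_2(2)

The characteristic polynomial is
  det(x·I − A) = x^4 + 6*x^3 - 11*x^2 - 60*x + 100 = (x - 2)^2*(x + 5)^2

Eigenvalues and multiplicities (the geometric multiplicity of λ is n − rank(A − λI), which equals the number of Jordan blocks for λ):
  λ = -5: algebraic multiplicity = 2, geometric multiplicity = 2
  λ = 2: algebraic multiplicity = 2, geometric multiplicity = 1

Determining the block sizes for each eigenvalue:
  λ = -5: gm = am = 2, so every block has size 1 → block sizes [1, 1]
  λ = 2: one block (gm = 1), so the single block has size am = 2 → block sizes [2]

Assembling the blocks gives a Jordan form
J =
  [-5,  0, 0, 0]
  [ 0, -5, 0, 0]
  [ 0,  0, 2, 1]
  [ 0,  0, 0, 2]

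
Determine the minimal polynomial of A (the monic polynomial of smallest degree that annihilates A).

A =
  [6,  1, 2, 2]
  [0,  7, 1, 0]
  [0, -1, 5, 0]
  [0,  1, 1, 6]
x^3 - 18*x^2 + 108*x - 216

The characteristic polynomial is χ_A(x) = (x - 6)^4, so the eigenvalues are known. The minimal polynomial is
  m_A(x) = Π_λ (x − λ)^{k_λ}
where k_λ is the size of the *largest* Jordan block for λ (equivalently, the smallest k with (A − λI)^k v = 0 for every generalised eigenvector v of λ).

  λ = 6: largest Jordan block has size 3, contributing (x − 6)^3

So m_A(x) = (x - 6)^3 = x^3 - 18*x^2 + 108*x - 216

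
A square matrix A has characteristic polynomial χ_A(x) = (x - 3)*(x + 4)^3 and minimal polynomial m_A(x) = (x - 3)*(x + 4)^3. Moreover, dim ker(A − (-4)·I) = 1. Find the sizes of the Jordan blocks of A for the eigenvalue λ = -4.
Block sizes for λ = -4: [3]

Step 1 — from the characteristic polynomial, algebraic multiplicity of λ = -4 is 3. From dim ker(A − (-4)·I) = 1, there are exactly 1 Jordan blocks for λ = -4.
Step 2 — from the minimal polynomial, the factor (x + 4)^3 tells us the largest block for λ = -4 has size 3.
Step 3 — with total size 3, 1 blocks, and largest block 3, the block sizes (in nonincreasing order) are [3].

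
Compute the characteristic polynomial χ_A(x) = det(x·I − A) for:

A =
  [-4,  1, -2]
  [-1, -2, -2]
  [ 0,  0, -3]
x^3 + 9*x^2 + 27*x + 27

Expanding det(x·I − A) (e.g. by cofactor expansion or by noting that A is similar to its Jordan form J, which has the same characteristic polynomial as A) gives
  χ_A(x) = x^3 + 9*x^2 + 27*x + 27
which factors as (x + 3)^3. The eigenvalues (with algebraic multiplicities) are λ = -3 with multiplicity 3.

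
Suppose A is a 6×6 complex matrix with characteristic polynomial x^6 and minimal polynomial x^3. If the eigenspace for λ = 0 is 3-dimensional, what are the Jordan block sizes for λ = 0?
Block sizes for λ = 0: [3, 2, 1]

Step 1 — from the characteristic polynomial, algebraic multiplicity of λ = 0 is 6. From dim ker(A − (0)·I) = 3, there are exactly 3 Jordan blocks for λ = 0.
Step 2 — from the minimal polynomial, the factor (x − 0)^3 tells us the largest block for λ = 0 has size 3.
Step 3 — with total size 6, 3 blocks, and largest block 3, the block sizes (in nonincreasing order) are [3, 2, 1].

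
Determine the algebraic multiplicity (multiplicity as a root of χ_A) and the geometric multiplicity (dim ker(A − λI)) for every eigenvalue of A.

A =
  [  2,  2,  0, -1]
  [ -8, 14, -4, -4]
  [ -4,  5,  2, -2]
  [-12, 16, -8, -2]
λ = 4: alg = 4, geom = 2

Step 1 — factor the characteristic polynomial to read off the algebraic multiplicities:
  χ_A(x) = (x - 4)^4

Step 2 — compute geometric multiplicities via the rank-nullity identity g(λ) = n − rank(A − λI):
  rank(A − (4)·I) = 2, so dim ker(A − (4)·I) = n − 2 = 2

Summary:
  λ = 4: algebraic multiplicity = 4, geometric multiplicity = 2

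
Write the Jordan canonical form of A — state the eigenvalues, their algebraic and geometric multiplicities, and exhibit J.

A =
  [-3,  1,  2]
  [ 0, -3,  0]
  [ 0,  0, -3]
J_2(-3) ⊕ J_1(-3)

The characteristic polynomial is
  det(x·I − A) = x^3 + 9*x^2 + 27*x + 27 = (x + 3)^3

Eigenvalues and multiplicities (the geometric multiplicity of λ is n − rank(A − λI), which equals the number of Jordan blocks for λ):
  λ = -3: algebraic multiplicity = 3, geometric multiplicity = 2

Determining the block sizes for each eigenvalue:
  λ = -3: 2 blocks summing to 3 forces exactly one block of size 2 and the rest size 1 → block sizes [2, 1]

Assembling the blocks gives a Jordan form
J =
  [-3,  1,  0]
  [ 0, -3,  0]
  [ 0,  0, -3]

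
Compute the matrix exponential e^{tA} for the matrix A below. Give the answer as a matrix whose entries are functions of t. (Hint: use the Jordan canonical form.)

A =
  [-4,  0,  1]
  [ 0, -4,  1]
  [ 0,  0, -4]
e^{tA} =
  [exp(-4*t), 0, t*exp(-4*t)]
  [0, exp(-4*t), t*exp(-4*t)]
  [0, 0, exp(-4*t)]

Strategy: write A = P · J · P⁻¹ where J is a Jordan canonical form, so e^{tA} = P · e^{tJ} · P⁻¹, and e^{tJ} can be computed block-by-block.

A has Jordan form
J =
  [-4,  1,  0]
  [ 0, -4,  0]
  [ 0,  0, -4]
(up to reordering of blocks).

Per-block formulas:
  For a 2×2 Jordan block J_2(-4): exp(t · J_2(-4)) = e^(-4t)·(I + t·N), where N is the 2×2 nilpotent shift.
  For a 1×1 block at λ = -4: exp(t · [-4]) = [e^(-4t)].

After assembling e^{tJ} and conjugating by P, we get:

e^{tA} =
  [exp(-4*t), 0, t*exp(-4*t)]
  [0, exp(-4*t), t*exp(-4*t)]
  [0, 0, exp(-4*t)]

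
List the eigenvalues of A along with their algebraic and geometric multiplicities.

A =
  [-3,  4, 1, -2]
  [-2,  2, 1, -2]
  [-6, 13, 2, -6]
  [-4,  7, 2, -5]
λ = -1: alg = 4, geom = 2

Step 1 — factor the characteristic polynomial to read off the algebraic multiplicities:
  χ_A(x) = (x + 1)^4

Step 2 — compute geometric multiplicities via the rank-nullity identity g(λ) = n − rank(A − λI):
  rank(A − (-1)·I) = 2, so dim ker(A − (-1)·I) = n − 2 = 2

Summary:
  λ = -1: algebraic multiplicity = 4, geometric multiplicity = 2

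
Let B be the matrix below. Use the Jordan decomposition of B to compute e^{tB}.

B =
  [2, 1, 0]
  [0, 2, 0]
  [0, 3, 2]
e^{tB} =
  [exp(2*t), t*exp(2*t), 0]
  [0, exp(2*t), 0]
  [0, 3*t*exp(2*t), exp(2*t)]

Strategy: write B = P · J · P⁻¹ where J is a Jordan canonical form, so e^{tB} = P · e^{tJ} · P⁻¹, and e^{tJ} can be computed block-by-block.

B has Jordan form
J =
  [2, 1, 0]
  [0, 2, 0]
  [0, 0, 2]
(up to reordering of blocks).

Per-block formulas:
  For a 2×2 Jordan block J_2(2): exp(t · J_2(2)) = e^(2t)·(I + t·N), where N is the 2×2 nilpotent shift.
  For a 1×1 block at λ = 2: exp(t · [2]) = [e^(2t)].

After assembling e^{tJ} and conjugating by P, we get:

e^{tB} =
  [exp(2*t), t*exp(2*t), 0]
  [0, exp(2*t), 0]
  [0, 3*t*exp(2*t), exp(2*t)]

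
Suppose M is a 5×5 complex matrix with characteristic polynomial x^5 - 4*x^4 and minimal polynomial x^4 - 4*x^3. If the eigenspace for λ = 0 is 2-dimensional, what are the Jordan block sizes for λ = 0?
Block sizes for λ = 0: [3, 1]

Step 1 — from the characteristic polynomial, algebraic multiplicity of λ = 0 is 4. From dim ker(M − (0)·I) = 2, there are exactly 2 Jordan blocks for λ = 0.
Step 2 — from the minimal polynomial, the factor (x − 0)^3 tells us the largest block for λ = 0 has size 3.
Step 3 — with total size 4, 2 blocks, and largest block 3, the block sizes (in nonincreasing order) are [3, 1].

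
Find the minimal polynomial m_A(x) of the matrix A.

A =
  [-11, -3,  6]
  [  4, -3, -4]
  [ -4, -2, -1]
x^2 + 10*x + 25

The characteristic polynomial is χ_A(x) = (x + 5)^3, so the eigenvalues are known. The minimal polynomial is
  m_A(x) = Π_λ (x − λ)^{k_λ}
where k_λ is the size of the *largest* Jordan block for λ (equivalently, the smallest k with (A − λI)^k v = 0 for every generalised eigenvector v of λ).

  λ = -5: largest Jordan block has size 2, contributing (x + 5)^2

So m_A(x) = (x + 5)^2 = x^2 + 10*x + 25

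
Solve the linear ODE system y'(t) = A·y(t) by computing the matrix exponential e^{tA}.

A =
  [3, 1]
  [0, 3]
e^{tA} =
  [exp(3*t), t*exp(3*t)]
  [0, exp(3*t)]

Strategy: write A = P · J · P⁻¹ where J is a Jordan canonical form, so e^{tA} = P · e^{tJ} · P⁻¹, and e^{tJ} can be computed block-by-block.

A has Jordan form
J =
  [3, 1]
  [0, 3]
(up to reordering of blocks).

Per-block formulas:
  For a 2×2 Jordan block J_2(3): exp(t · J_2(3)) = e^(3t)·(I + t·N), where N is the 2×2 nilpotent shift.

After assembling e^{tJ} and conjugating by P, we get:

e^{tA} =
  [exp(3*t), t*exp(3*t)]
  [0, exp(3*t)]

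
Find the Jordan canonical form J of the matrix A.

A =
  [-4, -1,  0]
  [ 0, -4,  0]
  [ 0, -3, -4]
J_2(-4) ⊕ J_1(-4)

The characteristic polynomial is
  det(x·I − A) = x^3 + 12*x^2 + 48*x + 64 = (x + 4)^3

Eigenvalues and multiplicities (the geometric multiplicity of λ is n − rank(A − λI), which equals the number of Jordan blocks for λ):
  λ = -4: algebraic multiplicity = 3, geometric multiplicity = 2

Determining the block sizes for each eigenvalue:
  λ = -4: 2 blocks summing to 3 forces exactly one block of size 2 and the rest size 1 → block sizes [2, 1]

Assembling the blocks gives a Jordan form
J =
  [-4,  1,  0]
  [ 0, -4,  0]
  [ 0,  0, -4]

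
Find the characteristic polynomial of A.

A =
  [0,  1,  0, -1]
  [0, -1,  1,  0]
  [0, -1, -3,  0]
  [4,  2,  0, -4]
x^4 + 8*x^3 + 24*x^2 + 32*x + 16

Expanding det(x·I − A) (e.g. by cofactor expansion or by noting that A is similar to its Jordan form J, which has the same characteristic polynomial as A) gives
  χ_A(x) = x^4 + 8*x^3 + 24*x^2 + 32*x + 16
which factors as (x + 2)^4. The eigenvalues (with algebraic multiplicities) are λ = -2 with multiplicity 4.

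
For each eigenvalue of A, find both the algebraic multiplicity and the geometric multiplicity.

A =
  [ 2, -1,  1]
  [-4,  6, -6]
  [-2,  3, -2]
λ = 2: alg = 3, geom = 1

Step 1 — factor the characteristic polynomial to read off the algebraic multiplicities:
  χ_A(x) = (x - 2)^3

Step 2 — compute geometric multiplicities via the rank-nullity identity g(λ) = n − rank(A − λI):
  rank(A − (2)·I) = 2, so dim ker(A − (2)·I) = n − 2 = 1

Summary:
  λ = 2: algebraic multiplicity = 3, geometric multiplicity = 1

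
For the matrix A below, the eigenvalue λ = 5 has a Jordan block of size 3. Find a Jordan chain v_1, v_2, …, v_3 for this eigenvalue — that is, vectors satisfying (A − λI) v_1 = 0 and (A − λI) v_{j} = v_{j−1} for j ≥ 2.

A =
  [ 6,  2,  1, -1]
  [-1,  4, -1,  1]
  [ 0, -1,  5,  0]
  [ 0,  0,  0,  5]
A Jordan chain for λ = 5 of length 3:
v_1 = (-1, 0, 1, 0)ᵀ
v_2 = (1, -1, 0, 0)ᵀ
v_3 = (1, 0, 0, 0)ᵀ

Let N = A − (5)·I. We want v_3 with N^3 v_3 = 0 but N^2 v_3 ≠ 0; then v_{j-1} := N · v_j for j = 3, …, 2.

Pick v_3 = (1, 0, 0, 0)ᵀ.
Then v_2 = N · v_3 = (1, -1, 0, 0)ᵀ.
Then v_1 = N · v_2 = (-1, 0, 1, 0)ᵀ.

Sanity check: (A − (5)·I) v_1 = (0, 0, 0, 0)ᵀ = 0. ✓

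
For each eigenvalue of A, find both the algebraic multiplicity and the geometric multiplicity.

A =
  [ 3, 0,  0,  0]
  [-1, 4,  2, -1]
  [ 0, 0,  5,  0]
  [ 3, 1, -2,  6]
λ = 3: alg = 1, geom = 1; λ = 5: alg = 3, geom = 2

Step 1 — factor the characteristic polynomial to read off the algebraic multiplicities:
  χ_A(x) = (x - 5)^3*(x - 3)

Step 2 — compute geometric multiplicities via the rank-nullity identity g(λ) = n − rank(A − λI):
  rank(A − (3)·I) = 3, so dim ker(A − (3)·I) = n − 3 = 1
  rank(A − (5)·I) = 2, so dim ker(A − (5)·I) = n − 2 = 2

Summary:
  λ = 3: algebraic multiplicity = 1, geometric multiplicity = 1
  λ = 5: algebraic multiplicity = 3, geometric multiplicity = 2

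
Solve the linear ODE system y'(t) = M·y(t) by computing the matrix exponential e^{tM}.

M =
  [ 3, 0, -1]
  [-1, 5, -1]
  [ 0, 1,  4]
e^{tM} =
  [t^2*exp(4*t)/2 - t*exp(4*t) + exp(4*t), -t^2*exp(4*t)/2, t^2*exp(4*t)/2 - t*exp(4*t)]
  [-t*exp(4*t), t*exp(4*t) + exp(4*t), -t*exp(4*t)]
  [-t^2*exp(4*t)/2, t^2*exp(4*t)/2 + t*exp(4*t), -t^2*exp(4*t)/2 + exp(4*t)]

Strategy: write M = P · J · P⁻¹ where J is a Jordan canonical form, so e^{tM} = P · e^{tJ} · P⁻¹, and e^{tJ} can be computed block-by-block.

M has Jordan form
J =
  [4, 1, 0]
  [0, 4, 1]
  [0, 0, 4]
(up to reordering of blocks).

Per-block formulas:
  For a 3×3 Jordan block J_3(4): exp(t · J_3(4)) = e^(4t)·(I + t·N + (t^2/2)·N^2), where N is the 3×3 nilpotent shift.

After assembling e^{tJ} and conjugating by P, we get:

e^{tM} =
  [t^2*exp(4*t)/2 - t*exp(4*t) + exp(4*t), -t^2*exp(4*t)/2, t^2*exp(4*t)/2 - t*exp(4*t)]
  [-t*exp(4*t), t*exp(4*t) + exp(4*t), -t*exp(4*t)]
  [-t^2*exp(4*t)/2, t^2*exp(4*t)/2 + t*exp(4*t), -t^2*exp(4*t)/2 + exp(4*t)]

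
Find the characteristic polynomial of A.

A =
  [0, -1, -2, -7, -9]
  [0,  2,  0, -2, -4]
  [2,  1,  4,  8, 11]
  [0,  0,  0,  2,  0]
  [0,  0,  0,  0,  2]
x^5 - 10*x^4 + 40*x^3 - 80*x^2 + 80*x - 32

Expanding det(x·I − A) (e.g. by cofactor expansion or by noting that A is similar to its Jordan form J, which has the same characteristic polynomial as A) gives
  χ_A(x) = x^5 - 10*x^4 + 40*x^3 - 80*x^2 + 80*x - 32
which factors as (x - 2)^5. The eigenvalues (with algebraic multiplicities) are λ = 2 with multiplicity 5.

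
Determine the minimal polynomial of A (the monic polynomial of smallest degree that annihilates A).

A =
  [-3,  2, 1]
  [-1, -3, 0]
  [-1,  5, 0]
x^3 + 6*x^2 + 12*x + 8

The characteristic polynomial is χ_A(x) = (x + 2)^3, so the eigenvalues are known. The minimal polynomial is
  m_A(x) = Π_λ (x − λ)^{k_λ}
where k_λ is the size of the *largest* Jordan block for λ (equivalently, the smallest k with (A − λI)^k v = 0 for every generalised eigenvector v of λ).

  λ = -2: largest Jordan block has size 3, contributing (x + 2)^3

So m_A(x) = (x + 2)^3 = x^3 + 6*x^2 + 12*x + 8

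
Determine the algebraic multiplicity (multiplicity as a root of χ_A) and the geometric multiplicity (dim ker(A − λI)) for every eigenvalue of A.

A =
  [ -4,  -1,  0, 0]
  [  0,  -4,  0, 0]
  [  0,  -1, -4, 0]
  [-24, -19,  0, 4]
λ = -4: alg = 3, geom = 2; λ = 4: alg = 1, geom = 1

Step 1 — factor the characteristic polynomial to read off the algebraic multiplicities:
  χ_A(x) = (x - 4)*(x + 4)^3

Step 2 — compute geometric multiplicities via the rank-nullity identity g(λ) = n − rank(A − λI):
  rank(A − (-4)·I) = 2, so dim ker(A − (-4)·I) = n − 2 = 2
  rank(A − (4)·I) = 3, so dim ker(A − (4)·I) = n − 3 = 1

Summary:
  λ = -4: algebraic multiplicity = 3, geometric multiplicity = 2
  λ = 4: algebraic multiplicity = 1, geometric multiplicity = 1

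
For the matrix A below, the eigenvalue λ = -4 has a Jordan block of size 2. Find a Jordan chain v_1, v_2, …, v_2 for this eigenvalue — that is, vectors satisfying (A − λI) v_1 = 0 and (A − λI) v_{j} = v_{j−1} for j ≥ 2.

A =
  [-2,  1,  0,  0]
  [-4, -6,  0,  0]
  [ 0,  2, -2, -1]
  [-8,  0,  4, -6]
A Jordan chain for λ = -4 of length 2:
v_1 = (2, -4, 0, -8)ᵀ
v_2 = (1, 0, 0, 0)ᵀ

Let N = A − (-4)·I. We want v_2 with N^2 v_2 = 0 but N^1 v_2 ≠ 0; then v_{j-1} := N · v_j for j = 2, …, 2.

Pick v_2 = (1, 0, 0, 0)ᵀ.
Then v_1 = N · v_2 = (2, -4, 0, -8)ᵀ.

Sanity check: (A − (-4)·I) v_1 = (0, 0, 0, 0)ᵀ = 0. ✓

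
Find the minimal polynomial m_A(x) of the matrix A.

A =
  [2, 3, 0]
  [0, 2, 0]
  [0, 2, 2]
x^2 - 4*x + 4

The characteristic polynomial is χ_A(x) = (x - 2)^3, so the eigenvalues are known. The minimal polynomial is
  m_A(x) = Π_λ (x − λ)^{k_λ}
where k_λ is the size of the *largest* Jordan block for λ (equivalently, the smallest k with (A − λI)^k v = 0 for every generalised eigenvector v of λ).

  λ = 2: largest Jordan block has size 2, contributing (x − 2)^2

So m_A(x) = (x - 2)^2 = x^2 - 4*x + 4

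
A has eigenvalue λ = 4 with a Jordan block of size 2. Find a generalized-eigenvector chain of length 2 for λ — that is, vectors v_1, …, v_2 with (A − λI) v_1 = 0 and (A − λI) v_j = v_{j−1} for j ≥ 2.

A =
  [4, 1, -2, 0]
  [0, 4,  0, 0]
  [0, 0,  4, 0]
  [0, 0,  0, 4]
A Jordan chain for λ = 4 of length 2:
v_1 = (1, 0, 0, 0)ᵀ
v_2 = (0, 1, 0, 0)ᵀ

Let N = A − (4)·I. We want v_2 with N^2 v_2 = 0 but N^1 v_2 ≠ 0; then v_{j-1} := N · v_j for j = 2, …, 2.

Pick v_2 = (0, 1, 0, 0)ᵀ.
Then v_1 = N · v_2 = (1, 0, 0, 0)ᵀ.

Sanity check: (A − (4)·I) v_1 = (0, 0, 0, 0)ᵀ = 0. ✓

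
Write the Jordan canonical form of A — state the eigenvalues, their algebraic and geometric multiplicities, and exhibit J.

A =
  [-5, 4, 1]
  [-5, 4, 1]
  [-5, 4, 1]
J_2(0) ⊕ J_1(0)

The characteristic polynomial is
  det(x·I − A) = x^3

Eigenvalues and multiplicities (the geometric multiplicity of λ is n − rank(A − λI), which equals the number of Jordan blocks for λ):
  λ = 0: algebraic multiplicity = 3, geometric multiplicity = 2

Determining the block sizes for each eigenvalue:
  λ = 0: 2 blocks summing to 3 forces exactly one block of size 2 and the rest size 1 → block sizes [2, 1]

Assembling the blocks gives a Jordan form
J =
  [0, 1, 0]
  [0, 0, 0]
  [0, 0, 0]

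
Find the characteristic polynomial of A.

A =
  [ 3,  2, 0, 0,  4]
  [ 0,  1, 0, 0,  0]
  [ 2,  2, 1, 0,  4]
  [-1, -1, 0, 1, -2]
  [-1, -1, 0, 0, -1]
x^5 - 5*x^4 + 10*x^3 - 10*x^2 + 5*x - 1

Expanding det(x·I − A) (e.g. by cofactor expansion or by noting that A is similar to its Jordan form J, which has the same characteristic polynomial as A) gives
  χ_A(x) = x^5 - 5*x^4 + 10*x^3 - 10*x^2 + 5*x - 1
which factors as (x - 1)^5. The eigenvalues (with algebraic multiplicities) are λ = 1 with multiplicity 5.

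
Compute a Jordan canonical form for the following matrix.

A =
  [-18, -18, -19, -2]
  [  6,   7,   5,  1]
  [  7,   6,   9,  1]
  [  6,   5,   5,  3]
J_1(-5) ⊕ J_3(2)

The characteristic polynomial is
  det(x·I − A) = x^4 - x^3 - 18*x^2 + 52*x - 40 = (x - 2)^3*(x + 5)

Eigenvalues and multiplicities (the geometric multiplicity of λ is n − rank(A − λI), which equals the number of Jordan blocks for λ):
  λ = -5: algebraic multiplicity = 1, geometric multiplicity = 1
  λ = 2: algebraic multiplicity = 3, geometric multiplicity = 1

Determining the block sizes for each eigenvalue:
  λ = -5: one block (gm = 1), so the single block has size am = 1 → block sizes [1]
  λ = 2: one block (gm = 1), so the single block has size am = 3 → block sizes [3]

Assembling the blocks gives a Jordan form
J =
  [-5, 0, 0, 0]
  [ 0, 2, 1, 0]
  [ 0, 0, 2, 1]
  [ 0, 0, 0, 2]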